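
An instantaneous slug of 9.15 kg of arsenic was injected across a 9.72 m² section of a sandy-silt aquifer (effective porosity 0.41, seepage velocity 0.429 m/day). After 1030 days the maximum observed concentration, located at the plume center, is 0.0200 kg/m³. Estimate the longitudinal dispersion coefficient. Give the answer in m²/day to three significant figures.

At the plume center C_max = M/(n_e·A·√(4πDt)), so D = M²/(4πt·(n_e·A·C_max)²).
n_e·A·C_max = 0.41 × 9.72 × 0.0200 = 0.07970 kg/m.
D = 9.15²/(4π × 1030 × 0.07970²) = 1.02 m²/day.

1.02 m²/day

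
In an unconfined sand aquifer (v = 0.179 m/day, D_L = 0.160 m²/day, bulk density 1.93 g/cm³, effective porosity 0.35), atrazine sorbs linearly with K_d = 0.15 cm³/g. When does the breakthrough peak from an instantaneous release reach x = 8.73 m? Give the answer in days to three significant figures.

Retardation factor R = 1 + ρ_b·K_d/n = 1 + 1.93 × 0.15/0.35 = 1.827.
Sorption retards both mechanisms: v_R = v/R = 0.09797 m/day, D_R = D/R = 0.08758 m²/day.
Peak time from v_R²t² + 2D_R t − x² = 0: t = (√(D_R² + v_R²x²) − D_R)/v_R².
√(D_R² + v_R²x²) = √(0.08758² + 0.09797² × 8.73²) = 0.8598; v_R² = 0.009598.
t = (0.8598 − 0.08758)/0.009598 = 80.5 days.

80.5 days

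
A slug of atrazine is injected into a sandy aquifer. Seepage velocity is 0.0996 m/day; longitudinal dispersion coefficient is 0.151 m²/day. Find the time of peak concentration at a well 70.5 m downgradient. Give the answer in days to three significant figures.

693 days

For the 1D instantaneous-source solution, setting ∂C/∂t = 0 at fixed x gives v²t² + 2Dt − x² = 0, so t = (√(D² + v²x²) − D)/v².
√(D² + v²x²) = √(0.151² + 0.0996² × 70.5²) = 7.023; v² = 0.00992016.
t = (7.023 − 0.151)/0.00992016 = 693 days (vs. the pure-advection estimate x/v = 708 d).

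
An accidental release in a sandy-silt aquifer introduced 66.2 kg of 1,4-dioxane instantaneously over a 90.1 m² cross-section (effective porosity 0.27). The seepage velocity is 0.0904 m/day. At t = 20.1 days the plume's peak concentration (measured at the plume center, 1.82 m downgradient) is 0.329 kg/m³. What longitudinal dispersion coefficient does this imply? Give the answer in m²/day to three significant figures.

At the plume center C_max = M/(n_e·A·√(4πDt)), so D = M²/(4πt·(n_e·A·C_max)²).
n_e·A·C_max = 0.27 × 90.1 × 0.329 = 8.004 kg/m.
D = 66.2²/(4π × 20.1 × 8.004²) = 0.271 m²/day.

0.271 m²/day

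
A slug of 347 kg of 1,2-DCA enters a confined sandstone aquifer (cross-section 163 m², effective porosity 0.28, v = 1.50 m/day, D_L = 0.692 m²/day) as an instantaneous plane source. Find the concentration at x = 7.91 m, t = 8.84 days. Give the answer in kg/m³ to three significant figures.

For an instantaneous plane source, C(x,t) = M/(n_e·A·√(4πDt)) · exp(−(x−vt)²/(4Dt)), with n_e·A the pore (flow) area.
Plume center vt = 1.50 × 8.84 = 13.26 m, so the well at 7.91 m is 5.35 m upgradient of the peak.
√(4πDt) = 8.768 m, giving peak height M/(n_e·A·√(4πDt)) = 347/(0.28 × 163 × 8.768) = 0.8671 kg/m³.
(x−vt)²/(4Dt) = (-5.35)²/(4 × 0.692 × 8.84) = 1.170; exp(−1.170) = 0.3104.
C = 0.8671 × 0.3104 = 0.269 kg/m³.

0.269 kg/m³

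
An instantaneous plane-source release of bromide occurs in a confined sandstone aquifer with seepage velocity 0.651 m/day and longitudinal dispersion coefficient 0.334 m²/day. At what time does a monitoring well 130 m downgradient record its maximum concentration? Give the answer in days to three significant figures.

199 days

For the 1D instantaneous-source solution, setting ∂C/∂t = 0 at fixed x gives v²t² + 2Dt − x² = 0, so t = (√(D² + v²x²) − D)/v².
√(D² + v²x²) = √(0.334² + 0.651² × 130²) = 84.63; v² = 0.423801.
t = (84.63 − 0.334)/0.423801 = 199 days (vs. the pure-advection estimate x/v = 200 d).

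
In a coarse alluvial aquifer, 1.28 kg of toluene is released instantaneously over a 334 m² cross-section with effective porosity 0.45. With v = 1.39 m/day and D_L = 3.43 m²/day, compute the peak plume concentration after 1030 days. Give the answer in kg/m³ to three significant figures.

The peak of an instantaneous 1D plume sits at x = vt; there the Gaussian factor is 1 and C_max = M/(n_e·A·√(4πDt)), where n_e·A is the pore area the mass is dissolved in.
√(4πDt) = √(4π × 3.43 × 1030) = 210.7 m, so C_max = 1.28/(0.45 × 334 × 210.7) = 4.04e-05 kg/m³.

4.04e-05 kg/m³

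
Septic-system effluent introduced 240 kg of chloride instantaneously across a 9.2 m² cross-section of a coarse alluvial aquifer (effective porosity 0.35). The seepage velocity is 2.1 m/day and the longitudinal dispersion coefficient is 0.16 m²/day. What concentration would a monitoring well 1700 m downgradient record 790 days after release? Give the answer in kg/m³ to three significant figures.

0.0673 kg/m³

For an instantaneous plane source, C(x,t) = M/(n_e·A·√(4πDt)) · exp(−(x−vt)²/(4Dt)), with n_e·A the pore (flow) area.
Plume center vt = 2.1 × 790 = 1659 m, so the well at 1700 m is 41 m downgradient of the peak.
√(4πDt) = 39.85 m, giving peak height M/(n_e·A·√(4πDt)) = 240/(0.35 × 9.2 × 39.85) = 1.870 kg/m³.
(x−vt)²/(4Dt) = (41)²/(4 × 0.16 × 790) = 3.325; exp(−3.325) = 0.03597.
C = 1.870 × 0.03597 = 0.0673 kg/m³.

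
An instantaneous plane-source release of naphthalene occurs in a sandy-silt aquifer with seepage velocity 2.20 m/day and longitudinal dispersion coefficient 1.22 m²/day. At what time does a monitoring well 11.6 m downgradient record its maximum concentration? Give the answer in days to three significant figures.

For the 1D instantaneous-source solution, setting ∂C/∂t = 0 at fixed x gives v²t² + 2Dt − x² = 0, so t = (√(D² + v²x²) − D)/v².
√(D² + v²x²) = √(1.22² + 2.20² × 11.6²) = 25.55; v² = 4.84.
t = (25.55 − 1.22)/4.84 = 5.03 days (vs. the pure-advection estimate x/v = 5.27 d).

5.03 days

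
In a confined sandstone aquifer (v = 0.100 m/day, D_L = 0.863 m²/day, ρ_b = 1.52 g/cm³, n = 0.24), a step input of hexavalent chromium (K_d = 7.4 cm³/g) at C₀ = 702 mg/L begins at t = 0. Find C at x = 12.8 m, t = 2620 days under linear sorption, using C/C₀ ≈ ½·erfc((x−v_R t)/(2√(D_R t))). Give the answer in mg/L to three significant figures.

158 mg/L

Retardation factor R = 1 + ρ_b·K_d/n = 1 + 1.52 × 7.4/0.24 = 47.87.
Sorption retards both mechanisms: v_R = v/R = 0.002089 m/day, D_R = D/R = 0.01803 m²/day.
v_R·t = 0.002089 × 2620 = 5.47318 m; 2√(D_R t) = 13.75 m; argument = (12.8 − 5.47318)/13.75 = 0.5329.
C = C₀ × ½·erfc(0.5329) = 702 × 0.2255 = 158 mg/L.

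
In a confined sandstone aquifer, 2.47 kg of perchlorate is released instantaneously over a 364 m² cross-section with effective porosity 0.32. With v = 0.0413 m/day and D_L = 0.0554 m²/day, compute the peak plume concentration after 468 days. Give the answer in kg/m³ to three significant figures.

0.00117 kg/m³

The peak of an instantaneous 1D plume sits at x = vt; there the Gaussian factor is 1 and C_max = M/(n_e·A·√(4πDt)), where n_e·A is the pore area the mass is dissolved in.
√(4πDt) = √(4π × 0.0554 × 468) = 18.05 m, so C_max = 2.47/(0.32 × 364 × 18.05) = 0.00117 kg/m³.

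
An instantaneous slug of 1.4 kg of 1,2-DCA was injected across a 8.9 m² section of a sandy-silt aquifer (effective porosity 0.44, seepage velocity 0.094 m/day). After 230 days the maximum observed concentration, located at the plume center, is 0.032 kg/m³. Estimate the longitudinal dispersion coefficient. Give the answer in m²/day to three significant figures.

At the plume center C_max = M/(n_e·A·√(4πDt)), so D = M²/(4πt·(n_e·A·C_max)²).
n_e·A·C_max = 0.44 × 8.9 × 0.032 = 0.1253 kg/m.
D = 1.4²/(4π × 230 × 0.1253²) = 0.0432 m²/day.

0.0432 m²/day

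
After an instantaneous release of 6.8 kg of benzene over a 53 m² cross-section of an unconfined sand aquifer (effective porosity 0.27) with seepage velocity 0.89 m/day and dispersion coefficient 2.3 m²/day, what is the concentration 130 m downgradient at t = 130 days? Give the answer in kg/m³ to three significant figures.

0.00653 kg/m³

For an instantaneous plane source, C(x,t) = M/(n_e·A·√(4πDt)) · exp(−(x−vt)²/(4Dt)), with n_e·A the pore (flow) area.
Plume center vt = 0.89 × 130 = 115.7 m, so the well at 130 m is 14.3 m downgradient of the peak.
√(4πDt) = 61.30 m, giving peak height M/(n_e·A·√(4πDt)) = 6.8/(0.27 × 53 × 61.30) = 0.007752 kg/m³.
(x−vt)²/(4Dt) = (14.3)²/(4 × 2.3 × 130) = 0.1710; exp(−0.1710) = 0.8428.
C = 0.007752 × 0.8428 = 0.00653 kg/m³.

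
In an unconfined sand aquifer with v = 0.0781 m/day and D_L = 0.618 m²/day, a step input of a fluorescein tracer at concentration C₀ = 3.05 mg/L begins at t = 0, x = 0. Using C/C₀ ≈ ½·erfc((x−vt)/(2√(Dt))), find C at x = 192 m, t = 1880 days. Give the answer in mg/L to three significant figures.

0.532 mg/L

For a continuous step input, C/C₀ ≈ ½·erfc((x−vt)/(2√(Dt))).
vt = 0.0781 × 1880 = 146.828 m and 2√(Dt) = 2√(0.618 × 1880) = 68.17 m.
Argument (x−vt)/(2√(Dt)) = (192 − 146.828)/68.17 = 0.6626; ½·erfc(0.6626) = 0.1744.
C = 3.05 × 0.1744 = 0.532 mg/L.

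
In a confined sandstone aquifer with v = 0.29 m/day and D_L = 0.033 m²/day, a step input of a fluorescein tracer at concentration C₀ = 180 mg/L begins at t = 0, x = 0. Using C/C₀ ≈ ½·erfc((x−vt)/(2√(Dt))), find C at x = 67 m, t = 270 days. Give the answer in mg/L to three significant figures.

179 mg/L

For a continuous step input, C/C₀ ≈ ½·erfc((x−vt)/(2√(Dt))).
vt = 0.29 × 270 = 78.3 m and 2√(Dt) = 2√(0.033 × 270) = 5.970 m.
Argument (x−vt)/(2√(Dt)) = (67 − 78.3)/5.970 = -1.893; ½·erfc(-1.893) = 0.9963.
C = 180 × 0.9963 = 179 mg/L.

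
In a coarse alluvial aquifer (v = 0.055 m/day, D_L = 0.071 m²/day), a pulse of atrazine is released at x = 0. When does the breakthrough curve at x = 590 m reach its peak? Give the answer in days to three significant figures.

10700 days

For the 1D instantaneous-source solution, setting ∂C/∂t = 0 at fixed x gives v²t² + 2Dt − x² = 0, so t = (√(D² + v²x²) − D)/v².
√(D² + v²x²) = √(0.071² + 0.055² × 590²) = 32.45; v² = 0.003025.
t = (32.45 − 0.071)/0.003025 = 10700 days (vs. the pure-advection estimate x/v = 10700 d).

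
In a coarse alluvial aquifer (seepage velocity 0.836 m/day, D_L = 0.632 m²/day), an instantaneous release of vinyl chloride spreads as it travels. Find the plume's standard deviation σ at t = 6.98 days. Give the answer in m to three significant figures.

2.97 m

Dispersive spreading gives a Gaussian with σ² = 2Dt; advection only shifts the center.
σ = √(2 × 0.632 × 6.98) = 2.97 m.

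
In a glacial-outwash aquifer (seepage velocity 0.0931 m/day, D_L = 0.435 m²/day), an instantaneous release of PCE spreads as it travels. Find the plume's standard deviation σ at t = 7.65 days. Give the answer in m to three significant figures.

Dispersive spreading gives a Gaussian with σ² = 2Dt; advection only shifts the center.
σ = √(2 × 0.435 × 7.65) = 2.58 m.

2.58 m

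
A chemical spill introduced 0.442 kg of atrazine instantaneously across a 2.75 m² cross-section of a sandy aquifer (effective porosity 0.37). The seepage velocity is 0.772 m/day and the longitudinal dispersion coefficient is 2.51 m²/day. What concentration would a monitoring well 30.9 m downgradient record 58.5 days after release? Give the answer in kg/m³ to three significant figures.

For an instantaneous plane source, C(x,t) = M/(n_e·A·√(4πDt)) · exp(−(x−vt)²/(4Dt)), with n_e·A the pore (flow) area.
Plume center vt = 0.772 × 58.5 = 45.162 m, so the well at 30.9 m is 14.262 m upgradient of the peak.
√(4πDt) = 42.96 m, giving peak height M/(n_e·A·√(4πDt)) = 0.442/(0.37 × 2.75 × 42.96) = 0.01011 kg/m³.
(x−vt)²/(4Dt) = (-14.262)²/(4 × 2.51 × 58.5) = 0.3463; exp(−0.3463) = 0.7073.
C = 0.01011 × 0.7073 = 0.00715 kg/m³.

0.00715 kg/m³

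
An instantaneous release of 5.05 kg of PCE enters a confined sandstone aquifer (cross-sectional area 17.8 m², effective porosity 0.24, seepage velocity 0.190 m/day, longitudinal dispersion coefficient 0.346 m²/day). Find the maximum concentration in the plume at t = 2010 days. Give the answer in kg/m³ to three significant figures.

0.0126 kg/m³

The peak of an instantaneous 1D plume sits at x = vt; there the Gaussian factor is 1 and C_max = M/(n_e·A·√(4πDt)), where n_e·A is the pore area the mass is dissolved in.
√(4πDt) = √(4π × 0.346 × 2010) = 93.48 m, so C_max = 5.05/(0.24 × 17.8 × 93.48) = 0.0126 kg/m³.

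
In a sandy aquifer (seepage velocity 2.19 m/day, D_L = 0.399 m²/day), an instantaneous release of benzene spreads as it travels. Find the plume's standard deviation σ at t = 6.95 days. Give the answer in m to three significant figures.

2.36 m

Dispersive spreading gives a Gaussian with σ² = 2Dt; advection only shifts the center.
σ = √(2 × 0.399 × 6.95) = 2.36 m.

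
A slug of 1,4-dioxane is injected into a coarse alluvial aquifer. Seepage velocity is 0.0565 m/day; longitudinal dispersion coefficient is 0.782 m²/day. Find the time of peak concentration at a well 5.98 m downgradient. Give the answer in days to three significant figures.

For the 1D instantaneous-source solution, setting ∂C/∂t = 0 at fixed x gives v²t² + 2Dt − x² = 0, so t = (√(D² + v²x²) − D)/v².
√(D² + v²x²) = √(0.782² + 0.0565² × 5.98²) = 0.8519; v² = 0.00319225.
t = (0.8519 − 0.782)/0.00319225 = 21.9 days (vs. the pure-advection estimate x/v = 106 d).

21.9 days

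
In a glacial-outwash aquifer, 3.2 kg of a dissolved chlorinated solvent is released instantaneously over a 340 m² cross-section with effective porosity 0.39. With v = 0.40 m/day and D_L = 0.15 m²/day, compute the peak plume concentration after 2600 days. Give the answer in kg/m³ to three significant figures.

The peak of an instantaneous 1D plume sits at x = vt; there the Gaussian factor is 1 and C_max = M/(n_e·A·√(4πDt)), where n_e·A is the pore area the mass is dissolved in.
√(4πDt) = √(4π × 0.15 × 2600) = 70.01 m, so C_max = 3.2/(0.39 × 340 × 70.01) = 0.000345 kg/m³.

0.000345 kg/m³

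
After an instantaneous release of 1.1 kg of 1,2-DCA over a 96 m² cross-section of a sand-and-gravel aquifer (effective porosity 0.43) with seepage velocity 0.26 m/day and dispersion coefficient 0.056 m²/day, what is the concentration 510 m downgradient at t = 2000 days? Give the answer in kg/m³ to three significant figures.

0.000568 kg/m³

For an instantaneous plane source, C(x,t) = M/(n_e·A·√(4πDt)) · exp(−(x−vt)²/(4Dt)), with n_e·A the pore (flow) area.
Plume center vt = 0.26 × 2000 = 520 m, so the well at 510 m is 10 m upgradient of the peak.
√(4πDt) = 37.52 m, giving peak height M/(n_e·A·√(4πDt)) = 1.1/(0.43 × 96 × 37.52) = 0.0007102 kg/m³.
(x−vt)²/(4Dt) = (-10)²/(4 × 0.056 × 2000) = 0.2232; exp(−0.2232) = 0.8000.
C = 0.0007102 × 0.8000 = 0.000568 kg/m³.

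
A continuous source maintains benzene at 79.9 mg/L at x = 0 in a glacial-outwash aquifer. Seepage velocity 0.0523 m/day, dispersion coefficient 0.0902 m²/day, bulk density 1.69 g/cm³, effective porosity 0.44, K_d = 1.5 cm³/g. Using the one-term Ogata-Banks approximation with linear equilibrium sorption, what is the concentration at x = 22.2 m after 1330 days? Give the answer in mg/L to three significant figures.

Retardation factor R = 1 + ρ_b·K_d/n = 1 + 1.69 × 1.5/0.44 = 6.761.
Sorption retards both mechanisms: v_R = v/R = 0.007736 m/day, D_R = D/R = 0.01334 m²/day.
v_R·t = 0.007736 × 1330 = 10.28888 m; 2√(D_R t) = 8.424 m; argument = (22.2 − 10.28888)/8.424 = 1.414.
C = C₀ × ½·erfc(1.414) = 79.9 × 0.02277 = 1.82 mg/L.

1.82 mg/L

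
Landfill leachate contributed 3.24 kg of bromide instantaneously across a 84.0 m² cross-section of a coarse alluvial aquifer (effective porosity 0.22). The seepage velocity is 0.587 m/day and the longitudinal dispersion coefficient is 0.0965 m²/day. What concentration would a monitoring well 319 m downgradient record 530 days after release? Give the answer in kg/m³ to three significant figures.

For an instantaneous plane source, C(x,t) = M/(n_e·A·√(4πDt)) · exp(−(x−vt)²/(4Dt)), with n_e·A the pore (flow) area.
Plume center vt = 0.587 × 530 = 311.11 m, so the well at 319 m is 7.89 m downgradient of the peak.
√(4πDt) = 25.35 m, giving peak height M/(n_e·A·√(4πDt)) = 3.24/(0.22 × 84.0 × 25.35) = 0.006916 kg/m³.
(x−vt)²/(4Dt) = (7.89)²/(4 × 0.0965 × 530) = 0.3043; exp(−0.3043) = 0.7376.
C = 0.006916 × 0.7376 = 0.00510 kg/m³.

0.00510 kg/m³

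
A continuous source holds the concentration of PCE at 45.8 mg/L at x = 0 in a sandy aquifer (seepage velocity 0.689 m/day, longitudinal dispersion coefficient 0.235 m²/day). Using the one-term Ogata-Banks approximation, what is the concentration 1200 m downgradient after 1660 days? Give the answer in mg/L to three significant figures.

For a continuous step input, C/C₀ ≈ ½·erfc((x−vt)/(2√(Dt))).
vt = 0.689 × 1660 = 1143.74 m and 2√(Dt) = 2√(0.235 × 1660) = 39.50 m.
Argument (x−vt)/(2√(Dt)) = (1200 − 1143.74)/39.50 = 1.424; ½·erfc(1.424) = 0.02201.
C = 45.8 × 0.02201 = 1.01 mg/L.

1.01 mg/L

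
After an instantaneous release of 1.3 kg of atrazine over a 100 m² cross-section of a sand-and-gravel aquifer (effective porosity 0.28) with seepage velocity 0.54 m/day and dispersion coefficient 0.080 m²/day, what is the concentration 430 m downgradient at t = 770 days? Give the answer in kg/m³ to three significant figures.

0.000736 kg/m³

For an instantaneous plane source, C(x,t) = M/(n_e·A·√(4πDt)) · exp(−(x−vt)²/(4Dt)), with n_e·A the pore (flow) area.
Plume center vt = 0.54 × 770 = 415.8 m, so the well at 430 m is 14.2 m downgradient of the peak.
√(4πDt) = 27.82 m, giving peak height M/(n_e·A·√(4πDt)) = 1.3/(0.28 × 100 × 27.82) = 0.001669 kg/m³.
(x−vt)²/(4Dt) = (14.2)²/(4 × 0.080 × 770) = 0.8183; exp(−0.8183) = 0.4412.
C = 0.001669 × 0.4412 = 0.000736 kg/m³.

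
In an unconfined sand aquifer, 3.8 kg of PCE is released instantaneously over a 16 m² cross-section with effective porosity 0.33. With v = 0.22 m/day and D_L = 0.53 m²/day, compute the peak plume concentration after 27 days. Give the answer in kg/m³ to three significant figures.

The peak of an instantaneous 1D plume sits at x = vt; there the Gaussian factor is 1 and C_max = M/(n_e·A·√(4πDt)), where n_e·A is the pore area the mass is dissolved in.
√(4πDt) = √(4π × 0.53 × 27) = 13.41 m, so C_max = 3.8/(0.33 × 16 × 13.41) = 0.0537 kg/m³.

0.0537 kg/m³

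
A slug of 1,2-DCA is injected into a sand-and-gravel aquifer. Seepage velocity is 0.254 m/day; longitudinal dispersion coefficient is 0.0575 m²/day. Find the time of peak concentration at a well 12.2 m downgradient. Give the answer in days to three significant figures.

For the 1D instantaneous-source solution, setting ∂C/∂t = 0 at fixed x gives v²t² + 2Dt − x² = 0, so t = (√(D² + v²x²) − D)/v².
√(D² + v²x²) = √(0.0575² + 0.254² × 12.2²) = 3.099; v² = 0.064516.
t = (3.099 − 0.0575)/0.064516 = 47.1 days (vs. the pure-advection estimate x/v = 48.0 d).

47.1 days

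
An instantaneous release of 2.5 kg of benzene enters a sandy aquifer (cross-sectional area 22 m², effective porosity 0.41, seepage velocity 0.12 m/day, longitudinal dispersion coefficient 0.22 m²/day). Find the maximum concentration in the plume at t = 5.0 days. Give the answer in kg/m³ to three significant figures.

0.0745 kg/m³

The peak of an instantaneous 1D plume sits at x = vt; there the Gaussian factor is 1 and C_max = M/(n_e·A·√(4πDt)), where n_e·A is the pore area the mass is dissolved in.
√(4πDt) = √(4π × 0.22 × 5.0) = 3.718 m, so C_max = 2.5/(0.41 × 22 × 3.718) = 0.0745 kg/m³.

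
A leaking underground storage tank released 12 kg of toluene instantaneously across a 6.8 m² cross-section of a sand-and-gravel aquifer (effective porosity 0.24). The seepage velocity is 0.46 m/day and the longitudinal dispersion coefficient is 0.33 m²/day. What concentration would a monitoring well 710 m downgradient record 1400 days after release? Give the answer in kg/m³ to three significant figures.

For an instantaneous plane source, C(x,t) = M/(n_e·A·√(4πDt)) · exp(−(x−vt)²/(4Dt)), with n_e·A the pore (flow) area.
Plume center vt = 0.46 × 1400 = 644 m, so the well at 710 m is 66 m downgradient of the peak.
√(4πDt) = 76.19 m, giving peak height M/(n_e·A·√(4πDt)) = 12/(0.24 × 6.8 × 76.19) = 0.09651 kg/m³.
(x−vt)²/(4Dt) = (66)²/(4 × 0.33 × 1400) = 2.357; exp(−2.357) = 0.09470.
C = 0.09651 × 0.09470 = 0.00914 kg/m³.

0.00914 kg/m³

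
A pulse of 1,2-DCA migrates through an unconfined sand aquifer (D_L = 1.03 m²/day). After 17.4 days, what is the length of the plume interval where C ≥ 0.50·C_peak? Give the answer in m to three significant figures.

14.1 m

The plume is Gaussian with σ = √(2Dt) = √(2 × 1.03 × 17.4) = 5.987 m.
C/C_peak = exp(−Δx²/(2σ²)) = 0.50 ⇒ Δx = σ·√(−2 ln 0.50) = 5.987 × 1.177 = 7.047 m.
Width = 2Δx = 14.1 m.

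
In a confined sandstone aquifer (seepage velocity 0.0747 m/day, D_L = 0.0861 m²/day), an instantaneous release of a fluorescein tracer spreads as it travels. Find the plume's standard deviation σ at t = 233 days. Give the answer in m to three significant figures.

6.33 m

Dispersive spreading gives a Gaussian with σ² = 2Dt; advection only shifts the center.
σ = √(2 × 0.0861 × 233) = 6.33 m.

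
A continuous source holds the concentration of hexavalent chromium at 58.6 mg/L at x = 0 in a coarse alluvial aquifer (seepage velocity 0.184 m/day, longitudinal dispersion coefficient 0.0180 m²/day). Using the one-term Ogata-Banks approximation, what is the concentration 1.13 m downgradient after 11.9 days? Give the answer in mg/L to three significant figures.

55.5 mg/L

For a continuous step input, C/C₀ ≈ ½·erfc((x−vt)/(2√(Dt))).
vt = 0.184 × 11.9 = 2.1896 m and 2√(Dt) = 2√(0.0180 × 11.9) = 0.9256 m.
Argument (x−vt)/(2√(Dt)) = (1.13 − 2.1896)/0.9256 = -1.145; ½·erfc(-1.145) = 0.9473.
C = 58.6 × 0.9473 = 55.5 mg/L.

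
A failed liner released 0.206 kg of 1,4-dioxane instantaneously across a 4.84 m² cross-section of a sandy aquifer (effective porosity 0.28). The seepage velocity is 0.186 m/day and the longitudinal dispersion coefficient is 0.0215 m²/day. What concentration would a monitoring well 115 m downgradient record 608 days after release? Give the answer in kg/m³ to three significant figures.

For an instantaneous plane source, C(x,t) = M/(n_e·A·√(4πDt)) · exp(−(x−vt)²/(4Dt)), with n_e·A the pore (flow) area.
Plume center vt = 0.186 × 608 = 113.088 m, so the well at 115 m is 1.912 m downgradient of the peak.
√(4πDt) = 12.82 m, giving peak height M/(n_e·A·√(4πDt)) = 0.206/(0.28 × 4.84 × 12.82) = 0.01186 kg/m³.
(x−vt)²/(4Dt) = (1.912)²/(4 × 0.0215 × 608) = 0.06992; exp(−0.06992) = 0.9325.
C = 0.01186 × 0.9325 = 0.0111 kg/m³.

0.0111 kg/m³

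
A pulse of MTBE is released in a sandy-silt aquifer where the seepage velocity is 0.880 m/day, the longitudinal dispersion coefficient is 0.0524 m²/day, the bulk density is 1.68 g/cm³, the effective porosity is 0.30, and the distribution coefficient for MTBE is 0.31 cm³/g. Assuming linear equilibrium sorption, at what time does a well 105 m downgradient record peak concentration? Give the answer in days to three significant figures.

Retardation factor R = 1 + ρ_b·K_d/n = 1 + 1.68 × 0.31/0.30 = 2.736.
Sorption retards both mechanisms: v_R = v/R = 0.3216 m/day, D_R = D/R = 0.01915 m²/day.
Peak time from v_R²t² + 2D_R t − x² = 0: t = (√(D_R² + v_R²x²) − D_R)/v_R².
√(D_R² + v_R²x²) = √(0.01915² + 0.3216² × 105²) = 33.77; v_R² = 0.1034.
t = (33.77 − 0.01915)/0.1034 = 326 days.

326 days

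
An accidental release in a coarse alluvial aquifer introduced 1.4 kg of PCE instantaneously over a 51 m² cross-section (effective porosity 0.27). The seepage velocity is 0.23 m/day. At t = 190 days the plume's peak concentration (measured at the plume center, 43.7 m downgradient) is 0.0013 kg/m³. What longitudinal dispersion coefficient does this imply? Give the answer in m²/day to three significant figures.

At the plume center C_max = M/(n_e·A·√(4πDt)), so D = M²/(4πt·(n_e·A·C_max)²).
n_e·A·C_max = 0.27 × 51 × 0.0013 = 0.01790 kg/m.
D = 1.4²/(4π × 190 × 0.01790²) = 2.56 m²/day.

2.56 m²/day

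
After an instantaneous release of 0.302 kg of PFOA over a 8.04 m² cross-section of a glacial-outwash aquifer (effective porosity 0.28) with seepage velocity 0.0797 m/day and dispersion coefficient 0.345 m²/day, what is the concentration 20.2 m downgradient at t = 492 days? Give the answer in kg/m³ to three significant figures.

0.00171 kg/m³

For an instantaneous plane source, C(x,t) = M/(n_e·A·√(4πDt)) · exp(−(x−vt)²/(4Dt)), with n_e·A the pore (flow) area.
Plume center vt = 0.0797 × 492 = 39.2124 m, so the well at 20.2 m is 19.0124 m upgradient of the peak.
√(4πDt) = 46.18 m, giving peak height M/(n_e·A·√(4πDt)) = 0.302/(0.28 × 8.04 × 46.18) = 0.002905 kg/m³.
(x−vt)²/(4Dt) = (-19.0124)²/(4 × 0.345 × 492) = 0.5324; exp(−0.5324) = 0.5872.
C = 0.002905 × 0.5872 = 0.00171 kg/m³.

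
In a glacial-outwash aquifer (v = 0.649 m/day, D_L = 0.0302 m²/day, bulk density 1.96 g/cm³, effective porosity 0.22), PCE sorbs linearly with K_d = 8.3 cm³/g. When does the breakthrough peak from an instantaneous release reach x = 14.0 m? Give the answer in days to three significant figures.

Retardation factor R = 1 + ρ_b·K_d/n = 1 + 1.96 × 8.3/0.22 = 74.95.
Sorption retards both mechanisms: v_R = v/R = 0.008659 m/day, D_R = D/R = 0.0004029 m²/day.
Peak time from v_R²t² + 2D_R t − x² = 0: t = (√(D_R² + v_R²x²) − D_R)/v_R².
√(D_R² + v_R²x²) = √(0.0004029² + 0.008659² × 14.0²) = 0.1212; v_R² = 7.498e-05.
t = (0.1212 − 0.0004029)/7.498e-05 = 1610 days.

1610 days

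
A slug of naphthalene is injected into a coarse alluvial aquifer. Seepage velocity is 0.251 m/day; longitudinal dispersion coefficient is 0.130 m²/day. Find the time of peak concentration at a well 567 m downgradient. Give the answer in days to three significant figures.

2260 days

For the 1D instantaneous-source solution, setting ∂C/∂t = 0 at fixed x gives v²t² + 2Dt − x² = 0, so t = (√(D² + v²x²) − D)/v².
√(D² + v²x²) = √(0.130² + 0.251² × 567²) = 142.3; v² = 0.063001.
t = (142.3 − 0.130)/0.063001 = 2260 days (vs. the pure-advection estimate x/v = 2260 d).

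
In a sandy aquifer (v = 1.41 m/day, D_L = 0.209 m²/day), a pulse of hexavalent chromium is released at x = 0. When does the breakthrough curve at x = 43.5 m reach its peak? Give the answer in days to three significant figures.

30.7 days

For the 1D instantaneous-source solution, setting ∂C/∂t = 0 at fixed x gives v²t² + 2Dt − x² = 0, so t = (√(D² + v²x²) − D)/v².
√(D² + v²x²) = √(0.209² + 1.41² × 43.5²) = 61.34; v² = 1.9881.
t = (61.34 − 0.209)/1.9881 = 30.7 days (vs. the pure-advection estimate x/v = 30.9 d).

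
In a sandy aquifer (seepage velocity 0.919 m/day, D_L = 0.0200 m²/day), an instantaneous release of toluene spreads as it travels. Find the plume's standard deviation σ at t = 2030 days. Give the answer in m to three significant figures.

Dispersive spreading gives a Gaussian with σ² = 2Dt; advection only shifts the center.
σ = √(2 × 0.0200 × 2030) = 9.01 m.

9.01 m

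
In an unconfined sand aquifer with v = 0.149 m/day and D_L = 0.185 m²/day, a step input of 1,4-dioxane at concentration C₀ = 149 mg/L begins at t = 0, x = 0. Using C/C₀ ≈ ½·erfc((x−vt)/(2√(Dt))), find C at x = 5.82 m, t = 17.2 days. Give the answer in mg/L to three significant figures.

14.7 mg/L

For a continuous step input, C/C₀ ≈ ½·erfc((x−vt)/(2√(Dt))).
vt = 0.149 × 17.2 = 2.5628 m and 2√(Dt) = 2√(0.185 × 17.2) = 3.568 m.
Argument (x−vt)/(2√(Dt)) = (5.82 − 2.5628)/3.568 = 0.9129; ½·erfc(0.9129) = 0.09835.
C = 149 × 0.09835 = 14.7 mg/L.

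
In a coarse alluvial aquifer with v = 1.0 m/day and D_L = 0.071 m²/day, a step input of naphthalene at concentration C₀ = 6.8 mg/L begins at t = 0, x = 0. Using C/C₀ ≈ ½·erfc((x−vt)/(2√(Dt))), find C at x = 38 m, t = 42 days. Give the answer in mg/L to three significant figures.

6.46 mg/L

For a continuous step input, C/C₀ ≈ ½·erfc((x−vt)/(2√(Dt))).
vt = 1.0 × 42 = 42 m and 2√(Dt) = 2√(0.071 × 42) = 3.454 m.
Argument (x−vt)/(2√(Dt)) = (38 − 42)/3.454 = -1.158; ½·erfc(-1.158) = 0.9493.
C = 6.8 × 0.9493 = 6.46 mg/L.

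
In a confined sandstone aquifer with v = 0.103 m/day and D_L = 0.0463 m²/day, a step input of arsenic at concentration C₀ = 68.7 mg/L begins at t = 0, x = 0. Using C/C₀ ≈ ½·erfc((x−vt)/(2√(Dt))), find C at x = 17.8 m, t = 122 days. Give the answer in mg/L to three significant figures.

4.10 mg/L

For a continuous step input, C/C₀ ≈ ½·erfc((x−vt)/(2√(Dt))).
vt = 0.103 × 122 = 12.566 m and 2√(Dt) = 2√(0.0463 × 122) = 4.753 m.
Argument (x−vt)/(2√(Dt)) = (17.8 − 12.566)/4.753 = 1.101; ½·erfc(1.101) = 0.05973.
C = 68.7 × 0.05973 = 4.10 mg/L.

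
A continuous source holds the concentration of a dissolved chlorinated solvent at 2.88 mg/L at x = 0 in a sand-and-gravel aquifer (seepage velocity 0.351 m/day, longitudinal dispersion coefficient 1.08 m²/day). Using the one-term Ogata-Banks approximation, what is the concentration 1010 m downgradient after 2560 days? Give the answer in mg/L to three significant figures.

For a continuous step input, C/C₀ ≈ ½·erfc((x−vt)/(2√(Dt))).
vt = 0.351 × 2560 = 898.56 m and 2√(Dt) = 2√(1.08 × 2560) = 105.2 m.
Argument (x−vt)/(2√(Dt)) = (1010 − 898.56)/105.2 = 1.059; ½·erfc(1.059) = 0.06711.
C = 2.88 × 0.06711 = 0.193 mg/L.

0.193 mg/L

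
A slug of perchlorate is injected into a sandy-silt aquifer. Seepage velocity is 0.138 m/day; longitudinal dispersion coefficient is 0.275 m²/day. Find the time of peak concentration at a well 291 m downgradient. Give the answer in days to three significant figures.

2090 days

For the 1D instantaneous-source solution, setting ∂C/∂t = 0 at fixed x gives v²t² + 2Dt − x² = 0, so t = (√(D² + v²x²) − D)/v².
√(D² + v²x²) = √(0.275² + 0.138² × 291²) = 40.16; v² = 0.019044.
t = (40.16 − 0.275)/0.019044 = 2090 days (vs. the pure-advection estimate x/v = 2110 d).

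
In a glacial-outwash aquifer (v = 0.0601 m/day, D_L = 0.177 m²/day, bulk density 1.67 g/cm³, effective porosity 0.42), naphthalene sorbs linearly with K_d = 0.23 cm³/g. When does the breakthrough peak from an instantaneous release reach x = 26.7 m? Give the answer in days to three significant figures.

762 days

Retardation factor R = 1 + ρ_b·K_d/n = 1 + 1.67 × 0.23/0.42 = 1.915.
Sorption retards both mechanisms: v_R = v/R = 0.03138 m/day, D_R = D/R = 0.09243 m²/day.
Peak time from v_R²t² + 2D_R t − x² = 0: t = (√(D_R² + v_R²x²) − D_R)/v_R².
√(D_R² + v_R²x²) = √(0.09243² + 0.03138² × 26.7²) = 0.8429; v_R² = 0.0009847.
t = (0.8429 − 0.09243)/0.0009847 = 762 days.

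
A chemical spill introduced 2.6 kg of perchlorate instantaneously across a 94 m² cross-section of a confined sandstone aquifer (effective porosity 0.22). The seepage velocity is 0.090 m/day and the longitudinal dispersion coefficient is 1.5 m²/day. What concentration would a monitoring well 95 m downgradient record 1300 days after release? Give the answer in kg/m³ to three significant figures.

0.000755 kg/m³

For an instantaneous plane source, C(x,t) = M/(n_e·A·√(4πDt)) · exp(−(x−vt)²/(4Dt)), with n_e·A the pore (flow) area.
Plume center vt = 0.090 × 1300 = 117 m, so the well at 95 m is 22 m upgradient of the peak.
√(4πDt) = 156.5 m, giving peak height M/(n_e·A·√(4πDt)) = 2.6/(0.22 × 94 × 156.5) = 0.0008034 kg/m³.
(x−vt)²/(4Dt) = (-22)²/(4 × 1.5 × 1300) = 0.06205; exp(−0.06205) = 0.9398.
C = 0.0008034 × 0.9398 = 0.000755 kg/m³.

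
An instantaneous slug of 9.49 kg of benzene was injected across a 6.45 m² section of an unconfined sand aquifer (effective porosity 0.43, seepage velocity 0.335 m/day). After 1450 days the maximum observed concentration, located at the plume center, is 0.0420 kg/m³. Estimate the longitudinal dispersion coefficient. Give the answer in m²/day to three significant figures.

At the plume center C_max = M/(n_e·A·√(4πDt)), so D = M²/(4πt·(n_e·A·C_max)²).
n_e·A·C_max = 0.43 × 6.45 × 0.0420 = 0.1165 kg/m.
D = 9.49²/(4π × 1450 × 0.1165²) = 0.364 m²/day.

0.364 m²/day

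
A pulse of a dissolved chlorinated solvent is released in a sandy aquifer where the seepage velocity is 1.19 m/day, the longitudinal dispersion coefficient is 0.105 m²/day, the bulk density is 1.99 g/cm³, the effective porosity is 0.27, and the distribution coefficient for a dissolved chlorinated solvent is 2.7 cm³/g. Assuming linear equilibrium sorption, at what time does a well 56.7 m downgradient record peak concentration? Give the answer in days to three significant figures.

994 days

Retardation factor R = 1 + ρ_b·K_d/n = 1 + 1.99 × 2.7/0.27 = 20.90.
Sorption retards both mechanisms: v_R = v/R = 0.05694 m/day, D_R = D/R = 0.005024 m²/day.
Peak time from v_R²t² + 2D_R t − x² = 0: t = (√(D_R² + v_R²x²) − D_R)/v_R².
√(D_R² + v_R²x²) = √(0.005024² + 0.05694² × 56.7²) = 3.229; v_R² = 0.003242.
t = (3.229 − 0.005024)/0.003242 = 994 days.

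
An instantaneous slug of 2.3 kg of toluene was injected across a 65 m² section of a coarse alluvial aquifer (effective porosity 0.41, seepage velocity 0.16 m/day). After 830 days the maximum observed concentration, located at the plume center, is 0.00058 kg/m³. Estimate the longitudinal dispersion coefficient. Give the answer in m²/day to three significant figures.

At the plume center C_max = M/(n_e·A·√(4πDt)), so D = M²/(4πt·(n_e·A·C_max)²).
n_e·A·C_max = 0.41 × 65 × 0.00058 = 0.01546 kg/m.
D = 2.3²/(4π × 830 × 0.01546²) = 2.12 m²/day.

2.12 m²/day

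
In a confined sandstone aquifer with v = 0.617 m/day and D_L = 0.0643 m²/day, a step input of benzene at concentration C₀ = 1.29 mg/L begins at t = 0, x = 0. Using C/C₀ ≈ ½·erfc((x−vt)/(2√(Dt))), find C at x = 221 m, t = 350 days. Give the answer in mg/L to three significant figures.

0.291 mg/L

For a continuous step input, C/C₀ ≈ ½·erfc((x−vt)/(2√(Dt))).
vt = 0.617 × 350 = 215.95 m and 2√(Dt) = 2√(0.0643 × 350) = 9.488 m.
Argument (x−vt)/(2√(Dt)) = (221 − 215.95)/9.488 = 0.5323; ½·erfc(0.5323) = 0.2258.
C = 1.29 × 0.2258 = 0.291 mg/L.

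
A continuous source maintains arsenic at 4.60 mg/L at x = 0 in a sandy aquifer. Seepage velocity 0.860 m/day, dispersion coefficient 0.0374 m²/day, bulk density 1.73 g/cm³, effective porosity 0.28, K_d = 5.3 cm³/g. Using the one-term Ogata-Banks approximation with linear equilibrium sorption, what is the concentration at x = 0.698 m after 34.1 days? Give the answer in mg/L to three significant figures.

Retardation factor R = 1 + ρ_b·K_d/n = 1 + 1.73 × 5.3/0.28 = 33.75.
Sorption retards both mechanisms: v_R = v/R = 0.02548 m/day, D_R = D/R = 0.001108 m²/day.
v_R·t = 0.02548 × 34.1 = 0.868868 m; 2√(D_R t) = 0.3888 m; argument = (0.698 − 0.868868)/0.3888 = -0.4395.
C = C₀ × ½·erfc(-0.4395) = 4.60 × 0.7329 = 3.37 mg/L.

3.37 mg/L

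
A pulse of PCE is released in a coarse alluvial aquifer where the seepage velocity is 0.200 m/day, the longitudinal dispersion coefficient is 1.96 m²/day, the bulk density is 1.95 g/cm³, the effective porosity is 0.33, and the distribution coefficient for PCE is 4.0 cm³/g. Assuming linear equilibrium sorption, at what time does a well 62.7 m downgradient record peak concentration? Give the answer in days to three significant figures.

Retardation factor R = 1 + ρ_b·K_d/n = 1 + 1.95 × 4.0/0.33 = 24.64.
Sorption retards both mechanisms: v_R = v/R = 0.008117 m/day, D_R = D/R = 0.07955 m²/day.
Peak time from v_R²t² + 2D_R t − x² = 0: t = (√(D_R² + v_R²x²) − D_R)/v_R².
√(D_R² + v_R²x²) = √(0.07955² + 0.008117² × 62.7²) = 0.5151; v_R² = 6.589e-05.
t = (0.5151 − 0.07955)/6.589e-05 = 6610 days.

6610 days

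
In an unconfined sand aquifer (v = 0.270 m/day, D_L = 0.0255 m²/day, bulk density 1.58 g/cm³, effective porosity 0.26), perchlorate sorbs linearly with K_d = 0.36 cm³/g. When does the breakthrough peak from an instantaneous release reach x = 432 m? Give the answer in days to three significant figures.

5100 days

Retardation factor R = 1 + ρ_b·K_d/n = 1 + 1.58 × 0.36/0.26 = 3.188.
Sorption retards both mechanisms: v_R = v/R = 0.08469 m/day, D_R = D/R = 0.007999 m²/day.
Peak time from v_R²t² + 2D_R t − x² = 0: t = (√(D_R² + v_R²x²) − D_R)/v_R².
√(D_R² + v_R²x²) = √(0.007999² + 0.08469² × 432²) = 36.59; v_R² = 0.007172.
t = (36.59 − 0.007999)/0.007172 = 5100 days.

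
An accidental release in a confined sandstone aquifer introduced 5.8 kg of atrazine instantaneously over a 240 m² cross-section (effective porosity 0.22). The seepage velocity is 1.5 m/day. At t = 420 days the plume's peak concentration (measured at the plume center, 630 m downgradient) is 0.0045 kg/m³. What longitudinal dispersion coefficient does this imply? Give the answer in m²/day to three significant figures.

At the plume center C_max = M/(n_e·A·√(4πDt)), so D = M²/(4πt·(n_e·A·C_max)²).
n_e·A·C_max = 0.22 × 240 × 0.0045 = 0.2376 kg/m.
D = 5.8²/(4π × 420 × 0.2376²) = 0.113 m²/day.

0.113 m²/day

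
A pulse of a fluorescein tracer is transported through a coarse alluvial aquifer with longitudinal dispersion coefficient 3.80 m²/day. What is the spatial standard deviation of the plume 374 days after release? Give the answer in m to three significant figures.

Dispersive spreading gives a Gaussian with σ² = 2Dt; advection only shifts the center.
σ = √(2 × 3.80 × 374) = 53.3 m.

53.3 m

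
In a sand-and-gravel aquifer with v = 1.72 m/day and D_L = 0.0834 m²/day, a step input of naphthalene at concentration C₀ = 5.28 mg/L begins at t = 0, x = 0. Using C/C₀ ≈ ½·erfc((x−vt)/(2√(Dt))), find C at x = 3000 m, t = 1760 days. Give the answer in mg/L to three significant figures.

4.98 mg/L

For a continuous step input, C/C₀ ≈ ½·erfc((x−vt)/(2√(Dt))).
vt = 1.72 × 1760 = 3027.2 m and 2√(Dt) = 2√(0.0834 × 1760) = 24.23 m.
Argument (x−vt)/(2√(Dt)) = (3000 − 3027.2)/24.23 = -1.123; ½·erfc(-1.123) = 0.9439.
C = 5.28 × 0.9439 = 4.98 mg/L.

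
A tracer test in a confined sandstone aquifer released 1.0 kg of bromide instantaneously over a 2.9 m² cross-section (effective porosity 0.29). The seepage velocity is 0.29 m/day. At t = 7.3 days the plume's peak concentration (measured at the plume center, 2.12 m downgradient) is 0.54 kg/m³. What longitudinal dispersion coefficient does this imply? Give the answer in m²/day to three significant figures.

0.0529 m²/day

At the plume center C_max = M/(n_e·A·√(4πDt)), so D = M²/(4πt·(n_e·A·C_max)²).
n_e·A·C_max = 0.29 × 2.9 × 0.54 = 0.4541 kg/m.
D = 1.0²/(4π × 7.3 × 0.4541²) = 0.0529 m²/day.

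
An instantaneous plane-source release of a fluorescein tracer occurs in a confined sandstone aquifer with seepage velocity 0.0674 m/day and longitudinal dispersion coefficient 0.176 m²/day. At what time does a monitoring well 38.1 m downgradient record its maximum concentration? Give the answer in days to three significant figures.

For the 1D instantaneous-source solution, setting ∂C/∂t = 0 at fixed x gives v²t² + 2Dt − x² = 0, so t = (√(D² + v²x²) − D)/v².
√(D² + v²x²) = √(0.176² + 0.0674² × 38.1²) = 2.574; v² = 0.00454276.
t = (2.574 − 0.176)/0.00454276 = 528 days (vs. the pure-advection estimate x/v = 565 d).

528 days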